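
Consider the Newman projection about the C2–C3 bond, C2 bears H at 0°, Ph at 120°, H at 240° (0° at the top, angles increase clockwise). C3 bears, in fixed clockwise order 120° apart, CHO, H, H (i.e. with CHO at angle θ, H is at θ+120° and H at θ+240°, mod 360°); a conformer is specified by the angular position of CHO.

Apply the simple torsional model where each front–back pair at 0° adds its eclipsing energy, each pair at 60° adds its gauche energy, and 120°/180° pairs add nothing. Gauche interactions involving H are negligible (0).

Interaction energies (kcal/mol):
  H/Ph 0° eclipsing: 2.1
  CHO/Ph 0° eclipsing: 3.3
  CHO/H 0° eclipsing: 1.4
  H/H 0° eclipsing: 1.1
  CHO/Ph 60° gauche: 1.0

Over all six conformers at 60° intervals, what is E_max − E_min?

5.5 kcal/mol

CHO at 0° (eclipsed): H(0°)/CHO(0°) eclipsed 1.4; Ph(120°)/H(120°) eclipsed 2.1; H(240°)/H(240°) eclipsed 1.1 → 4.6 kcal/mol.
CHO at 60° (staggered): Ph(120°)/CHO(60°) gauche 1.0 → 1.0 kcal/mol.
CHO at 120° (eclipsed): H(0°)/H(0°) eclipsed 1.1; Ph(120°)/CHO(120°) eclipsed 3.3; H(240°)/H(240°) eclipsed 1.1 → 5.5 kcal/mol.
CHO at 180° (staggered): Ph(120°)/CHO(180°) gauche 1.0 → 1.0 kcal/mol.
CHO at 240° (eclipsed): H(0°)/H(0°) eclipsed 1.1; Ph(120°)/H(120°) eclipsed 2.1; H(240°)/CHO(240°) eclipsed 1.4 → 4.6 kcal/mol.
CHO at 300° (staggered): no non-H gauche contacts → 0.0 kcal/mol.
Max at 120° (5.5 kcal/mol), min at 300° (0.0 kcal/mol); barrier = 5.5 kcal/mol.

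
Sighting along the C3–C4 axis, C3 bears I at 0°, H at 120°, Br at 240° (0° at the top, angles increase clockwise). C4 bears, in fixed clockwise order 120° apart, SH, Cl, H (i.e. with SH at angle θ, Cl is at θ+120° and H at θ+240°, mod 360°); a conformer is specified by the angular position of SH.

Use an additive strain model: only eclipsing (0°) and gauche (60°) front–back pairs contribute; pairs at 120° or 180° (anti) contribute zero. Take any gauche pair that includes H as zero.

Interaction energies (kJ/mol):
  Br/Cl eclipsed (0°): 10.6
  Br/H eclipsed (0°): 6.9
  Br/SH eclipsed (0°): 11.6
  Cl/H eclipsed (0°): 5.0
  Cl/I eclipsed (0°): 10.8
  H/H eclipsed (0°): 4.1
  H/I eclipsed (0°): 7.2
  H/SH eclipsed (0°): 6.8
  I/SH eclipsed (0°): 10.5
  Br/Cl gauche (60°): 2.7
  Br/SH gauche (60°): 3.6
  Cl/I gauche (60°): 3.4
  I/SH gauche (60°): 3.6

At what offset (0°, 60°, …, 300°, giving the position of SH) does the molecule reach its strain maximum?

SH at 0° is eclipsed. I at 0° is eclipsed with SH at 0° (10.5); H at 120° is eclipsed with Cl at 120° (5.0); Br at 240° is eclipsed with H at 240° (6.9). Total 22.4 kJ/mol.
SH at 60° is staggered. I at 0° is gauche with SH at 60° (3.6); Br at 240° is gauche with Cl at 180° (2.7). Total 6.3 kJ/mol.
SH at 120° is eclipsed. I at 0° is eclipsed with H at 0° (7.2); H at 120° is eclipsed with SH at 120° (6.8); Br at 240° is eclipsed with Cl at 240° (10.6). Total 24.6 kJ/mol.
SH at 180° is staggered. I at 0° is gauche with Cl at 300° (3.4); Br at 240° is gauche with SH at 180° (3.6); Br at 240° is gauche with Cl at 300° (2.7). Total 9.7 kJ/mol.
SH at 240° is eclipsed. I at 0° is eclipsed with Cl at 0° (10.8); H at 120° is eclipsed with H at 120° (4.1); Br at 240° is eclipsed with SH at 240° (11.6). Total 26.5 kJ/mol.
SH at 300° is staggered. I at 0° is gauche with SH at 300° (3.6); I at 0° is gauche with Cl at 60° (3.4); Br at 240° is gauche with SH at 300° (3.6). Total 10.6 kJ/mol.
The maximum (26.5 kJ/mol) occurs with SH at 240°.

240°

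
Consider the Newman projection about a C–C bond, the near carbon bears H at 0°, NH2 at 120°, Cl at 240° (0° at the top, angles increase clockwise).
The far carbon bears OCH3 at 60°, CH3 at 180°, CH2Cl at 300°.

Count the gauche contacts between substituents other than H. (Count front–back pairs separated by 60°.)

Non-H gauche pairs: NH2(120°)/OCH3(60°); NH2(120°)/CH3(180°); Cl(240°)/CH3(180°); Cl(240°)/CH2Cl(300°) — 4 interactions.

4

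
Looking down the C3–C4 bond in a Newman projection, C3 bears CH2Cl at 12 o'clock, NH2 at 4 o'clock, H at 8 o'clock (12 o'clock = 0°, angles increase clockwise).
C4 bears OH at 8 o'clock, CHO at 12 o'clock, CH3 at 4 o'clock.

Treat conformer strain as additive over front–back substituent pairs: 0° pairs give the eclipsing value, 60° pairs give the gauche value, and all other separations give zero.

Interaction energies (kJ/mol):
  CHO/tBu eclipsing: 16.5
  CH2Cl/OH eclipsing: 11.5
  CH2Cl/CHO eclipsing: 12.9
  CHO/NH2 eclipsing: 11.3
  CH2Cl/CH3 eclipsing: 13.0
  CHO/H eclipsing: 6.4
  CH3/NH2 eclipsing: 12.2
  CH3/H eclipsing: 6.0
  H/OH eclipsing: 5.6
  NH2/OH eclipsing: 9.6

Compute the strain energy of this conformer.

This conformer (eclipsed): CH2Cl(0°)/CHO(0°) eclipsed 12.9; NH2(120°)/CH3(120°) eclipsed 12.2; H(240°)/OH(240°) eclipsed 5.6 → 30.7 kJ/mol.

30.7 kJ/mol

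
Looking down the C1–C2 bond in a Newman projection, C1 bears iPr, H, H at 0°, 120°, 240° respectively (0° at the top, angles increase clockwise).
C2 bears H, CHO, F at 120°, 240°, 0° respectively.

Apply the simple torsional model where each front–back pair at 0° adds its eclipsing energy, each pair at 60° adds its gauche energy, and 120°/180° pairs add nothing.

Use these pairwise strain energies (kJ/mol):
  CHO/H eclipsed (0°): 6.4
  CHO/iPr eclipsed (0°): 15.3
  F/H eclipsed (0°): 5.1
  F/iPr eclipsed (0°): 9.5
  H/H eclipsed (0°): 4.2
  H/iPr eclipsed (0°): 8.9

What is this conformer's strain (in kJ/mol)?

This conformer (eclipsed): iPr–F eclipsed, H–H eclipsed, H–CHO eclipsed; 9.5 + 4.2 + 6.4 = 20.1 kJ/mol.

20.1 kJ/mol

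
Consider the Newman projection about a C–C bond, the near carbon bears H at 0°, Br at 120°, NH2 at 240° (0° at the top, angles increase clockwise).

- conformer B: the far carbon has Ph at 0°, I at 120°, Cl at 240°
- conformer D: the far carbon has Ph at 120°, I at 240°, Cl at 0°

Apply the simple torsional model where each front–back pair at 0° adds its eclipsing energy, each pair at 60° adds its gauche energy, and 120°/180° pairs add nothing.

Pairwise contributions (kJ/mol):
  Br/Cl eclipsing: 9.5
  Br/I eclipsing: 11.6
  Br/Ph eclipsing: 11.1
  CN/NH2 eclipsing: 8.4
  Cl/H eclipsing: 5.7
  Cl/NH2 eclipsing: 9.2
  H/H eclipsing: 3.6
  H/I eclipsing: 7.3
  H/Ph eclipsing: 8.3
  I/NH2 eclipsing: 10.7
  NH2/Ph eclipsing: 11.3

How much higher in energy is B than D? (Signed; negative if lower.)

+1.6 kJ/mol

B (eclipsed): H–Ph eclipsed, Br–I eclipsed, NH2–Cl eclipsed; 8.3 + 11.6 + 9.2 = 29.1 kJ/mol.
D (eclipsed): H–Cl eclipsed, Br–Ph eclipsed, NH2–I eclipsed; 5.7 + 11.1 + 10.7 = 27.5 kJ/mol.
E(B) − E(D) = 29.1 − 27.5 = +1.6 kJ/mol.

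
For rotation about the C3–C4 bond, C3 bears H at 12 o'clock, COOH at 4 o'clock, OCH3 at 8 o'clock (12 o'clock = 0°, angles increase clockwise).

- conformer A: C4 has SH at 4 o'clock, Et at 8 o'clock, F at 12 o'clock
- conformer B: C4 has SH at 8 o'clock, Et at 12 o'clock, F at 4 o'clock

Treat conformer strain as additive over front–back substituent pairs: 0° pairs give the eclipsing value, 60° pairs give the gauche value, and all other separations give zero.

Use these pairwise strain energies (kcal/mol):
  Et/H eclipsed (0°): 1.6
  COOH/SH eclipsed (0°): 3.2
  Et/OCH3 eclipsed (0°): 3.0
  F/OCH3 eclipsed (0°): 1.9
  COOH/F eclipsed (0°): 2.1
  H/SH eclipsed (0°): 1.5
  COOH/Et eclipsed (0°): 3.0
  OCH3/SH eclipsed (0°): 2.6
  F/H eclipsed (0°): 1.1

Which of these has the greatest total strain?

A

A (eclipsed): H(0°)/F(0°) eclipsed 1.1; COOH(120°)/SH(120°) eclipsed 3.2; OCH3(240°)/Et(240°) eclipsed 3.0 → 7.3 kcal/mol.
B (eclipsed): H(0°)/Et(0°) eclipsed 1.6; COOH(120°)/F(120°) eclipsed 2.1; OCH3(240°)/SH(240°) eclipsed 2.6 → 6.3 kcal/mol.
A has the highest total (7.3 kcal/mol).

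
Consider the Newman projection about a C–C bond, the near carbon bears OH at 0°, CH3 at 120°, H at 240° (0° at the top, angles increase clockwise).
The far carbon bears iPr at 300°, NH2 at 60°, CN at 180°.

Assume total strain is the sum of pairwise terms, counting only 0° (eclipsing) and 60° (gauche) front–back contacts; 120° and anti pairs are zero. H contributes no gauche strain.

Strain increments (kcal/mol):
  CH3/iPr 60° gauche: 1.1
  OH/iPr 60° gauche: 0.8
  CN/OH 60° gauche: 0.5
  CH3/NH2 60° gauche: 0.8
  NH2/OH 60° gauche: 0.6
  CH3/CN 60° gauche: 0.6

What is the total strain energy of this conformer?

This conformer (staggered): OH(0°)/iPr(300°) gauche 0.8; OH(0°)/NH2(60°) gauche 0.6; CH3(120°)/NH2(60°) gauche 0.8; CH3(120°)/CN(180°) gauche 0.6 → 2.8 kcal/mol.

2.8 kcal/mol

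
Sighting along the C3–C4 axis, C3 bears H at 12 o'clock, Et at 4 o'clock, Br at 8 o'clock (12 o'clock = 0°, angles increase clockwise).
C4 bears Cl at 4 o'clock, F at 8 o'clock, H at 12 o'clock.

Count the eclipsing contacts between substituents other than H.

2

Non-H eclipsing pairs: Et(120°)/Cl(120°); Br(240°)/F(240°) — 2 interactions.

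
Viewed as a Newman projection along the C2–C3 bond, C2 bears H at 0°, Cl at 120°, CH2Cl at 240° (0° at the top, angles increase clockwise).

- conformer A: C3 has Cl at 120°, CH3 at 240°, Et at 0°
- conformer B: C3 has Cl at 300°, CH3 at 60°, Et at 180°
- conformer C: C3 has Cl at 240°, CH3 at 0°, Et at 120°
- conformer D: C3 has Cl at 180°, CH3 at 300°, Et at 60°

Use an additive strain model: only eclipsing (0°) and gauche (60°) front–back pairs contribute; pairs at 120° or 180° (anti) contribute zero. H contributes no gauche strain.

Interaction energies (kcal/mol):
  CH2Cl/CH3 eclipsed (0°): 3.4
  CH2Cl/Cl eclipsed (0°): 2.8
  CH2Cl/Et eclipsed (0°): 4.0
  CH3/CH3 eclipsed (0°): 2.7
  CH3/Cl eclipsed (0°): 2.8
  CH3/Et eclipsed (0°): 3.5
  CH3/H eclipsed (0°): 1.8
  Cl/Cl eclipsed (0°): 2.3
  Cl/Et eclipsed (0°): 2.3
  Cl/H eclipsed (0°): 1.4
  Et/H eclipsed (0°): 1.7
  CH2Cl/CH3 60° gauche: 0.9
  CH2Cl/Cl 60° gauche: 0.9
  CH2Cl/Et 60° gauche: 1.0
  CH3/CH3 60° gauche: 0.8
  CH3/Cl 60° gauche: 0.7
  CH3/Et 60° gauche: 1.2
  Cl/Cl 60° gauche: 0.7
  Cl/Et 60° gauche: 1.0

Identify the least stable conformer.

A (eclipsed): H(0°)/Et(0°) eclipsed 1.7; Cl(120°)/Cl(120°) eclipsed 2.3; CH2Cl(240°)/CH3(240°) eclipsed 3.4 → 7.4 kcal/mol.
B (staggered): Cl(120°)/CH3(60°) gauche 0.7; Cl(120°)/Et(180°) gauche 1.0; CH2Cl(240°)/Cl(300°) gauche 0.9; CH2Cl(240°)/Et(180°) gauche 1.0 → 3.6 kcal/mol.
C (eclipsed): H(0°)/CH3(0°) eclipsed 1.8; Cl(120°)/Et(120°) eclipsed 2.3; CH2Cl(240°)/Cl(240°) eclipsed 2.8 → 6.9 kcal/mol.
D (staggered): Cl(120°)/Cl(180°) gauche 0.7; Cl(120°)/Et(60°) gauche 1.0; CH2Cl(240°)/Cl(180°) gauche 0.9; CH2Cl(240°)/CH3(300°) gauche 0.9 → 3.5 kcal/mol.
A has the highest total (7.4 kcal/mol).

A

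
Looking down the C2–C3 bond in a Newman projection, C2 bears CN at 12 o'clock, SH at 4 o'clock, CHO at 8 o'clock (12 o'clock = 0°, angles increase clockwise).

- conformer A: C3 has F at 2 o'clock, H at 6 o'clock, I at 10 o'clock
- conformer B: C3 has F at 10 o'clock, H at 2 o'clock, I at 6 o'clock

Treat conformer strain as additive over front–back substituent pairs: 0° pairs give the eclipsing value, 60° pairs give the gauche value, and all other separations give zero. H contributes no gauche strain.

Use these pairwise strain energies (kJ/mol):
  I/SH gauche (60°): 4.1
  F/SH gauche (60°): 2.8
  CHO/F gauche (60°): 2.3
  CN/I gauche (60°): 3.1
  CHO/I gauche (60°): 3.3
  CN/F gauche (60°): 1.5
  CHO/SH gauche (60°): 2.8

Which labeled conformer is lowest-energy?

A (staggered): CN–F gauche, CN–I gauche, SH–F gauche, CHO–I gauche; 1.5 + 3.1 + 2.8 + 3.3 = 10.7 kJ/mol.
B (staggered): CN–F gauche, SH–I gauche, CHO–F gauche, CHO–I gauche; 1.5 + 4.1 + 2.3 + 3.3 = 11.2 kJ/mol.
A has the lowest total (10.7 kJ/mol).

A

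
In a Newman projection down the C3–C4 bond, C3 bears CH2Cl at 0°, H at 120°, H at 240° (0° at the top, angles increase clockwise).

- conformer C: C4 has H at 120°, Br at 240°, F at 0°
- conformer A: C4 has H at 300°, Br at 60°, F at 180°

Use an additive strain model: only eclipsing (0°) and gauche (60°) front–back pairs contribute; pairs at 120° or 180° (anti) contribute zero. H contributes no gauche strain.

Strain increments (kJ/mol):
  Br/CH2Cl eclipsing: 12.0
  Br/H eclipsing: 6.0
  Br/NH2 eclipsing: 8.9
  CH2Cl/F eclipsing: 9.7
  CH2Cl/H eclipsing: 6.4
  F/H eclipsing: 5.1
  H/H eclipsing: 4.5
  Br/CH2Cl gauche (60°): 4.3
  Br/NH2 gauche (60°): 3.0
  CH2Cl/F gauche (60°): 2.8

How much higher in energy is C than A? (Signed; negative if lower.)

C (eclipsed): CH2Cl(0°)/F(0°) eclipsed 9.7; H(120°)/H(120°) eclipsed 4.5; H(240°)/Br(240°) eclipsed 6.0 → 20.2 kJ/mol.
A (staggered): CH2Cl(0°)/Br(60°) gauche 4.3 → 4.3 kJ/mol.
E(C) − E(A) = 20.2 − 4.3 = +15.9 kJ/mol.

+15.9 kJ/mol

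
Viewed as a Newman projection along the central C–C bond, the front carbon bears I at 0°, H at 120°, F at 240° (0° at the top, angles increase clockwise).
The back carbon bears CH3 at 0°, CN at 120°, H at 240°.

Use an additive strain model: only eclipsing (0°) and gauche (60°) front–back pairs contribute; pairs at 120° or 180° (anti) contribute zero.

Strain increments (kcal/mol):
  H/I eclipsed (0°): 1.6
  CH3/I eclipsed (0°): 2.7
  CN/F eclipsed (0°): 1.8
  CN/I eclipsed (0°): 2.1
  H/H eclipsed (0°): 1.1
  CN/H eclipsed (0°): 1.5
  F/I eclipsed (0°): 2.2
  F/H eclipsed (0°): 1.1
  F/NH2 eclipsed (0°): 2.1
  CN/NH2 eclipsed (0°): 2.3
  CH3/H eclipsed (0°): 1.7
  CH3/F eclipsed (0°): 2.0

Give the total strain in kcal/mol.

This conformer (eclipsed): I(0°)/CH3(0°) eclipsed 2.7; H(120°)/CN(120°) eclipsed 1.5; F(240°)/H(240°) eclipsed 1.1 → 5.3 kcal/mol.

5.3 kcal/mol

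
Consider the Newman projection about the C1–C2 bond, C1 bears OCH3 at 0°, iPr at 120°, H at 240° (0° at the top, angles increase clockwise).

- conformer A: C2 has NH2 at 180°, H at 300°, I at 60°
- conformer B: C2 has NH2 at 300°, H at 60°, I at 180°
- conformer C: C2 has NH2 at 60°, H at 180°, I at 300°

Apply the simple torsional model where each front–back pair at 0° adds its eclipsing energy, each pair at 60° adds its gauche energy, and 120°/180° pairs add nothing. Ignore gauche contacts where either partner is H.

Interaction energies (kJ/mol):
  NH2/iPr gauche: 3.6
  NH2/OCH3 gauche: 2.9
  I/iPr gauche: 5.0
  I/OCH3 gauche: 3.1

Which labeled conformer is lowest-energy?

B

A (staggered): OCH3(0°)/I(60°) gauche 3.1; iPr(120°)/NH2(180°) gauche 3.6; iPr(120°)/I(60°) gauche 5.0 → 11.7 kJ/mol.
B (staggered): OCH3(0°)/NH2(300°) gauche 2.9; iPr(120°)/I(180°) gauche 5.0 → 7.9 kJ/mol.
C (staggered): OCH3(0°)/NH2(60°) gauche 2.9; OCH3(0°)/I(300°) gauche 3.1; iPr(120°)/NH2(60°) gauche 3.6 → 9.6 kJ/mol.
B has the lowest total (7.9 kJ/mol).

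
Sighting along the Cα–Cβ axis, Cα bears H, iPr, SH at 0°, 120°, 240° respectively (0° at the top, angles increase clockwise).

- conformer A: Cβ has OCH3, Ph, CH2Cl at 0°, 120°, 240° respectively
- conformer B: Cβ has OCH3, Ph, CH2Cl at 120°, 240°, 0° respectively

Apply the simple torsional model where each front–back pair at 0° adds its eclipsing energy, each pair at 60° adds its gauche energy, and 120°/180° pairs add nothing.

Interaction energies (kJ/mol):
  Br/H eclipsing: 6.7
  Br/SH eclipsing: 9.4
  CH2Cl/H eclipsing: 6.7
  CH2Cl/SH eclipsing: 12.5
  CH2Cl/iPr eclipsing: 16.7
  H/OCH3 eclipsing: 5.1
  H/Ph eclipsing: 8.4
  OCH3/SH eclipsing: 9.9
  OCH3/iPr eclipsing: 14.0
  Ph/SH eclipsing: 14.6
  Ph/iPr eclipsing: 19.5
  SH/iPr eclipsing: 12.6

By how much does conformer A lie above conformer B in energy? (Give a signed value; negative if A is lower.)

A (eclipsed): H(0°)/OCH3(0°) eclipsed 5.1; iPr(120°)/Ph(120°) eclipsed 19.5; SH(240°)/CH2Cl(240°) eclipsed 12.5 → 37.1 kJ/mol.
B (eclipsed): H(0°)/CH2Cl(0°) eclipsed 6.7; iPr(120°)/OCH3(120°) eclipsed 14.0; SH(240°)/Ph(240°) eclipsed 14.6 → 35.3 kJ/mol.
E(A) − E(B) = 37.1 − 35.3 = +1.8 kJ/mol.

+1.8 kJ/mol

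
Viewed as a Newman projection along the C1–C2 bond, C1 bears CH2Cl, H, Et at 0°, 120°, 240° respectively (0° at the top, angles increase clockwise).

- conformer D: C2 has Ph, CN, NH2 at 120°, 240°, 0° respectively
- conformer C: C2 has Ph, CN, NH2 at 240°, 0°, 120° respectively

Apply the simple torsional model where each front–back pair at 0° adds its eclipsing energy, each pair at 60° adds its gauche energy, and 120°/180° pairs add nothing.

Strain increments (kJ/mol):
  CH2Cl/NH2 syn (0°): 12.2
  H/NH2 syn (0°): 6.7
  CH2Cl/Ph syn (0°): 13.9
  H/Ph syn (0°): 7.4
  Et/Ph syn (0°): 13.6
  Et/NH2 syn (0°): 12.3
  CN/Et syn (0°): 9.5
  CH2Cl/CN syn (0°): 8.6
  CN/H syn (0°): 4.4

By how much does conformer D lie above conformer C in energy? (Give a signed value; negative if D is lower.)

D (eclipsed): CH2Cl(0°)/NH2(0°) eclipsed 12.2; H(120°)/Ph(120°) eclipsed 7.4; Et(240°)/CN(240°) eclipsed 9.5 → 29.1 kJ/mol.
C (eclipsed): CH2Cl(0°)/CN(0°) eclipsed 8.6; H(120°)/NH2(120°) eclipsed 6.7; Et(240°)/Ph(240°) eclipsed 13.6 → 28.9 kJ/mol.
E(D) − E(C) = 29.1 − 28.9 = +0.2 kJ/mol.

+0.2 kJ/mol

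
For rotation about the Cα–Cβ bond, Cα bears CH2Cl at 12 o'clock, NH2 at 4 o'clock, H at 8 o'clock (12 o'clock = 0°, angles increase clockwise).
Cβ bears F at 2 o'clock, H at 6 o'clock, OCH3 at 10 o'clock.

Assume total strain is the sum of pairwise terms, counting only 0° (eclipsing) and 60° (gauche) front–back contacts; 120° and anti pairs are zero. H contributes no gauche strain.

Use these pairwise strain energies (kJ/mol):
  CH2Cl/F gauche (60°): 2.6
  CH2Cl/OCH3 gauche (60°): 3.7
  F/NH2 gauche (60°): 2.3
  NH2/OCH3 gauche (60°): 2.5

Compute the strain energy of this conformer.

This conformer (staggered): CH2Cl–F gauche, CH2Cl–OCH3 gauche, NH2–F gauche; 2.6 + 3.7 + 2.3 = 8.6 kJ/mol.

8.6 kJ/mol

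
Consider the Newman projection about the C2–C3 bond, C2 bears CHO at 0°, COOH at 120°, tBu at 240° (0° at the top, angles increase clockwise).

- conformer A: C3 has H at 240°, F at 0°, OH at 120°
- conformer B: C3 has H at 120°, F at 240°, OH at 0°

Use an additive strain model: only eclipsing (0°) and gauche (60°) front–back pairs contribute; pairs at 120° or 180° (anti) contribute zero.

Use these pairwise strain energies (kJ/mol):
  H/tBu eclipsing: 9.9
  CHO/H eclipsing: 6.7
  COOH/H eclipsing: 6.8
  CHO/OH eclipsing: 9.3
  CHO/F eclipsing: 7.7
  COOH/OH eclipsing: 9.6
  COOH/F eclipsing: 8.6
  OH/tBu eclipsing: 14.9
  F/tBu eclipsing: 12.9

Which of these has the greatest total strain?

A (eclipsed): CHO(0°)/F(0°) eclipsed 7.7; COOH(120°)/OH(120°) eclipsed 9.6; tBu(240°)/H(240°) eclipsed 9.9 → 27.2 kJ/mol.
B (eclipsed): CHO(0°)/OH(0°) eclipsed 9.3; COOH(120°)/H(120°) eclipsed 6.8; tBu(240°)/F(240°) eclipsed 12.9 → 29.0 kJ/mol.
B has the highest total (29.0 kJ/mol).

B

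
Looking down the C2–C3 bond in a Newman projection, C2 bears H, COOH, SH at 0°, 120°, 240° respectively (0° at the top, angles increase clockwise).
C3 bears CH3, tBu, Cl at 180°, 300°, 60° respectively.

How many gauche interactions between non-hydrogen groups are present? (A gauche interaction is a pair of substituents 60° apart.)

Non-H gauche pairs: COOH(120°)/CH3(180°); COOH(120°)/Cl(60°); SH(240°)/CH3(180°); SH(240°)/tBu(300°) — 4 interactions.

4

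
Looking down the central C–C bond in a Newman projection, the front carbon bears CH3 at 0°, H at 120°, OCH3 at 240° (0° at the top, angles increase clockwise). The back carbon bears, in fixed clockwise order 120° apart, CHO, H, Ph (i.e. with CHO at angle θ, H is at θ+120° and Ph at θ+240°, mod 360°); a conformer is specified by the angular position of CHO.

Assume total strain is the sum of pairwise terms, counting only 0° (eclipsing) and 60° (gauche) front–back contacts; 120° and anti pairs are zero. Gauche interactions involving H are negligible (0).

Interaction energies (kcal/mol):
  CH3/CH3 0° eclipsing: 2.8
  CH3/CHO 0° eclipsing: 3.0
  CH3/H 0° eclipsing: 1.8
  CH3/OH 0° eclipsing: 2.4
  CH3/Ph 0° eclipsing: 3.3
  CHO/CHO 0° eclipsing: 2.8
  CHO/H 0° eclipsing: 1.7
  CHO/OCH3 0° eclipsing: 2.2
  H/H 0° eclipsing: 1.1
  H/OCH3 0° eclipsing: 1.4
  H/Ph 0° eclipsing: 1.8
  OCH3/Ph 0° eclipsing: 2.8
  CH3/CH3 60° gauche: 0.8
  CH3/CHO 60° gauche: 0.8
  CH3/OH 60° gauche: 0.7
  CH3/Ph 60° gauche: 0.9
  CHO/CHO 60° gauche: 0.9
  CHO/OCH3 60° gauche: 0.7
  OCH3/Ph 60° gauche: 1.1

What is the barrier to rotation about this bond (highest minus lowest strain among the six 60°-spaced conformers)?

5.3 kcal/mol

CHO at 0° (eclipsed): CH3(0°)/CHO(0°) eclipsed 3.0; H(120°)/H(120°) eclipsed 1.1; OCH3(240°)/Ph(240°) eclipsed 2.8 → 6.9 kcal/mol.
CHO at 60° (staggered): CH3(0°)/CHO(60°) gauche 0.8; CH3(0°)/Ph(300°) gauche 0.9; OCH3(240°)/Ph(300°) gauche 1.1 → 2.8 kcal/mol.
CHO at 120° (eclipsed): CH3(0°)/Ph(0°) eclipsed 3.3; H(120°)/CHO(120°) eclipsed 1.7; OCH3(240°)/H(240°) eclipsed 1.4 → 6.4 kcal/mol.
CHO at 180° (staggered): CH3(0°)/Ph(60°) gauche 0.9; OCH3(240°)/CHO(180°) gauche 0.7 → 1.6 kcal/mol.
CHO at 240° (eclipsed): CH3(0°)/H(0°) eclipsed 1.8; H(120°)/Ph(120°) eclipsed 1.8; OCH3(240°)/CHO(240°) eclipsed 2.2 → 5.8 kcal/mol.
CHO at 300° (staggered): CH3(0°)/CHO(300°) gauche 0.8; OCH3(240°)/CHO(300°) gauche 0.7; OCH3(240°)/Ph(180°) gauche 1.1 → 2.6 kcal/mol.
Max at 0° (6.9 kcal/mol), min at 180° (1.6 kcal/mol); barrier = 5.3 kcal/mol.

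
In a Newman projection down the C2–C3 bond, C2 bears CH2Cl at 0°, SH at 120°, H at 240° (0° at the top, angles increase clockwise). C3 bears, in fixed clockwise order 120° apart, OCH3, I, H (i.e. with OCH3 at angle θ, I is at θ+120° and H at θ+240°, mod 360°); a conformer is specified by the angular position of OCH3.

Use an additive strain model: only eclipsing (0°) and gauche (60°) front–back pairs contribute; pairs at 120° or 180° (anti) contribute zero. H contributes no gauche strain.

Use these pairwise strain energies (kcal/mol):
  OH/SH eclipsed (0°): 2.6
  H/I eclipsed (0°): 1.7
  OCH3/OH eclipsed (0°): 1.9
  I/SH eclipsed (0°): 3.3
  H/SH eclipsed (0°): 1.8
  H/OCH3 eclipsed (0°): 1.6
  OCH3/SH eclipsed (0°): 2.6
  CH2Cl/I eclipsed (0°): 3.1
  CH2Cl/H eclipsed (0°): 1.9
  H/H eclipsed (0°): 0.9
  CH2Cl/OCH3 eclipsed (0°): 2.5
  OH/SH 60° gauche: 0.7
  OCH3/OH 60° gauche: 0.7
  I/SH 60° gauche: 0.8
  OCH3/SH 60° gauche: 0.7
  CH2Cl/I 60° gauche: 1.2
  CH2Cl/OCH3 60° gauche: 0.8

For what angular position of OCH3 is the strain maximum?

0°

OCH3 at 0° (eclipsed): CH2Cl–OCH3 eclipsed, SH–I eclipsed, H–H eclipsed; 2.5 + 3.3 + 0.9 = 6.7 kcal/mol.
OCH3 at 60° (staggered): CH2Cl–OCH3 gauche, SH–OCH3 gauche, SH–I gauche; 0.8 + 0.7 + 0.8 = 2.3 kcal/mol.
OCH3 at 120° (eclipsed): CH2Cl–H eclipsed, SH–OCH3 eclipsed, H–I eclipsed; 1.9 + 2.6 + 1.7 = 6.2 kcal/mol.
OCH3 at 180° (staggered): CH2Cl–I gauche, SH–OCH3 gauche; 1.2 + 0.7 = 1.9 kcal/mol.
OCH3 at 240° (eclipsed): CH2Cl–I eclipsed, SH–H eclipsed, H–OCH3 eclipsed; 3.1 + 1.8 + 1.6 = 6.5 kcal/mol.
OCH3 at 300° (staggered): CH2Cl–OCH3 gauche, CH2Cl–I gauche, SH–I gauche; 0.8 + 1.2 + 0.8 = 2.8 kcal/mol.
The maximum (6.7 kcal/mol) occurs with OCH3 at 0°.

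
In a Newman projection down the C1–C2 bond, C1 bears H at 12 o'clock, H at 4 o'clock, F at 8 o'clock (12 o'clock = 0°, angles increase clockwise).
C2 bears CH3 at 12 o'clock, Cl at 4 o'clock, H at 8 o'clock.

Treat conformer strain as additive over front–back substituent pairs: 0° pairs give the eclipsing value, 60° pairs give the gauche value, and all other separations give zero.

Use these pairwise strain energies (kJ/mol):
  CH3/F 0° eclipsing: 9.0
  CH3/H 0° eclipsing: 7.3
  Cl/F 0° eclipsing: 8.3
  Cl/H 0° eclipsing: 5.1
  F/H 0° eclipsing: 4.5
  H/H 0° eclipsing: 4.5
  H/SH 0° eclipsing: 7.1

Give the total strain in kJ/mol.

This conformer (eclipsed): H(0°)/CH3(0°) eclipsed 7.3; H(120°)/Cl(120°) eclipsed 5.1; F(240°)/H(240°) eclipsed 4.5 → 16.9 kJ/mol.

16.9 kJ/mol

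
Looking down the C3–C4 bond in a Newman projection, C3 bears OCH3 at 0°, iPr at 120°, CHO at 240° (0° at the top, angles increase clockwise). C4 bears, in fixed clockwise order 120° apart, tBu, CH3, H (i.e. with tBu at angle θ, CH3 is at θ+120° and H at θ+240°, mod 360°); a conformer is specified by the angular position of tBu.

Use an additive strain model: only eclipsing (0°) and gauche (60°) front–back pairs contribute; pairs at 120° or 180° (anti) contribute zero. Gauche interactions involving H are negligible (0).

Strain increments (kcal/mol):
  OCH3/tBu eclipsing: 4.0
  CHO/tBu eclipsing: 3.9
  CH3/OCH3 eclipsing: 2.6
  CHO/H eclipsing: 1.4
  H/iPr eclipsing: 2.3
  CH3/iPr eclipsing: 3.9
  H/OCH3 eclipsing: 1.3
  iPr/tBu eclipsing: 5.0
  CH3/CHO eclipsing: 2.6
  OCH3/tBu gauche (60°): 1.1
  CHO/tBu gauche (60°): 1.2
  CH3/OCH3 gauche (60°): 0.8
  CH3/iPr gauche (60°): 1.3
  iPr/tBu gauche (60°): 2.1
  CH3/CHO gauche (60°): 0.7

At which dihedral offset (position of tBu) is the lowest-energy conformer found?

300°

tBu at 0° (eclipsed): OCH3(0°)/tBu(0°) eclipsed 4.0; iPr(120°)/CH3(120°) eclipsed 3.9; CHO(240°)/H(240°) eclipsed 1.4 → 9.3 kcal/mol.
tBu at 60° (staggered): OCH3(0°)/tBu(60°) gauche 1.1; iPr(120°)/tBu(60°) gauche 2.1; iPr(120°)/CH3(180°) gauche 1.3; CHO(240°)/CH3(180°) gauche 0.7 → 5.2 kcal/mol.
tBu at 120° (eclipsed): OCH3(0°)/H(0°) eclipsed 1.3; iPr(120°)/tBu(120°) eclipsed 5.0; CHO(240°)/CH3(240°) eclipsed 2.6 → 8.9 kcal/mol.
tBu at 180° (staggered): OCH3(0°)/CH3(300°) gauche 0.8; iPr(120°)/tBu(180°) gauche 2.1; CHO(240°)/tBu(180°) gauche 1.2; CHO(240°)/CH3(300°) gauche 0.7 → 4.8 kcal/mol.
tBu at 240° (eclipsed): OCH3(0°)/CH3(0°) eclipsed 2.6; iPr(120°)/H(120°) eclipsed 2.3; CHO(240°)/tBu(240°) eclipsed 3.9 → 8.8 kcal/mol.
tBu at 300° (staggered): OCH3(0°)/tBu(300°) gauche 1.1; OCH3(0°)/CH3(60°) gauche 0.8; iPr(120°)/CH3(60°) gauche 1.3; CHO(240°)/tBu(300°) gauche 1.2 → 4.4 kcal/mol.
The minimum (4.4 kcal/mol) occurs with tBu at 300°.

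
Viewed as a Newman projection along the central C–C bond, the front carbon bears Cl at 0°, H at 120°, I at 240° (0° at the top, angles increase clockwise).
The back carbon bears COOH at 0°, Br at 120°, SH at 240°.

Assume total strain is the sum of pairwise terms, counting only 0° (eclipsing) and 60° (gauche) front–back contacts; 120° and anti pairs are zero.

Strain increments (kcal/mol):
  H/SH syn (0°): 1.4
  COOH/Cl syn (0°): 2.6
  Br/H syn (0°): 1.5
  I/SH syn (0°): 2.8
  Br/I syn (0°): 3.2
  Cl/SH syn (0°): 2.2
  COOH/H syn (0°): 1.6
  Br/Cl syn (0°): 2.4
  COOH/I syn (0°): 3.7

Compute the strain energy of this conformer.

6.9 kcal/mol

This conformer (eclipsed): Cl–COOH eclipsed, H–Br eclipsed, I–SH eclipsed; 2.6 + 1.5 + 2.8 = 6.9 kcal/mol.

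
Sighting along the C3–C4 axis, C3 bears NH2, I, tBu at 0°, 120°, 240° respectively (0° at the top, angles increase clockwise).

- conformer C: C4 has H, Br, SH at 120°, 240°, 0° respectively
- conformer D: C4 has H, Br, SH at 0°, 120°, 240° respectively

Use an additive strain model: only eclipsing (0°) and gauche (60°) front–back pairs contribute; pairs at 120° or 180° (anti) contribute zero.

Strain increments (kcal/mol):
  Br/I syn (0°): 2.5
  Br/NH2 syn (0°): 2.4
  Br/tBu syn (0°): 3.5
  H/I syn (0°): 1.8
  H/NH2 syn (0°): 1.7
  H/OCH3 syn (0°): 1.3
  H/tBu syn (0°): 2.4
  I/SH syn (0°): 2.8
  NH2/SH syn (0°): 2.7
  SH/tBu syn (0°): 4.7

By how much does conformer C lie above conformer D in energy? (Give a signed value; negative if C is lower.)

C (eclipsed): NH2–SH eclipsed, I–H eclipsed, tBu–Br eclipsed; 2.7 + 1.8 + 3.5 = 8.0 kcal/mol.
D (eclipsed): NH2–H eclipsed, I–Br eclipsed, tBu–SH eclipsed; 1.7 + 2.5 + 4.7 = 8.9 kcal/mol.
E(C) − E(D) = 8.0 − 8.9 = -0.9 kcal/mol.

-0.9 kcal/mol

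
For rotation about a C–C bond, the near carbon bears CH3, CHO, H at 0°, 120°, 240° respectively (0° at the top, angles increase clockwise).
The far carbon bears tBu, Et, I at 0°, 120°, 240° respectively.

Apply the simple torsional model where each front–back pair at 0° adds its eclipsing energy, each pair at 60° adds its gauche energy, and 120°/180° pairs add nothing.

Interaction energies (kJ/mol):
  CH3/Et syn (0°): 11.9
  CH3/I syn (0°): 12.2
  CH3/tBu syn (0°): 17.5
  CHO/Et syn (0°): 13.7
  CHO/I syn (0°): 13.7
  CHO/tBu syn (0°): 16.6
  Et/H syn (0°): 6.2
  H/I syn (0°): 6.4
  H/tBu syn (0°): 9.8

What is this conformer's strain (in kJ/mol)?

37.6 kJ/mol

This conformer is eclipsed. CH3 at 0° is eclipsed with tBu at 0° (17.5); CHO at 120° is eclipsed with Et at 120° (13.7); H at 240° is eclipsed with I at 240° (6.4). Total 37.6 kJ/mol.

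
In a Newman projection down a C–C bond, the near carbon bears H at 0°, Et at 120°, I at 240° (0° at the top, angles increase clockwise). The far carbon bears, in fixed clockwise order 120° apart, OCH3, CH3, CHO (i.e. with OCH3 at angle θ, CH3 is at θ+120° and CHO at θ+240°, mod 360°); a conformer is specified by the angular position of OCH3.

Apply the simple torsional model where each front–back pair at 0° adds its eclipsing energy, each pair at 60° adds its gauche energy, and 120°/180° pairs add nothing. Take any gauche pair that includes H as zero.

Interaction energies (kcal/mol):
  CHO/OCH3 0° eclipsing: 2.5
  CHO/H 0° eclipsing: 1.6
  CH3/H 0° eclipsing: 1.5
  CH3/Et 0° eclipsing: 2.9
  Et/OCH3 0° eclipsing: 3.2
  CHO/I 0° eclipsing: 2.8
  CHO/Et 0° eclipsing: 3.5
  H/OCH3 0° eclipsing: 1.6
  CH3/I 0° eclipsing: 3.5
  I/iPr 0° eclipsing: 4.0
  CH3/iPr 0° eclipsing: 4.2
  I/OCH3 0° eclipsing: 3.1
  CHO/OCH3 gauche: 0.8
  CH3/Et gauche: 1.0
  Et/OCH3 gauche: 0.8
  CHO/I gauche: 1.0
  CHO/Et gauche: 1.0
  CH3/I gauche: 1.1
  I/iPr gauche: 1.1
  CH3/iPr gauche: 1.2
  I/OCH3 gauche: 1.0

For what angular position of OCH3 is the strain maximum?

OCH3 at 0° (eclipsed): H–OCH3 eclipsed, Et–CH3 eclipsed, I–CHO eclipsed; 1.6 + 2.9 + 2.8 = 7.3 kcal/mol.
OCH3 at 60° (staggered): Et–OCH3 gauche, Et–CH3 gauche, I–CH3 gauche, I–CHO gauche; 0.8 + 1.0 + 1.1 + 1.0 = 3.9 kcal/mol.
OCH3 at 120° (eclipsed): H–CHO eclipsed, Et–OCH3 eclipsed, I–CH3 eclipsed; 1.6 + 3.2 + 3.5 = 8.3 kcal/mol.
OCH3 at 180° (staggered): Et–OCH3 gauche, Et–CHO gauche, I–OCH3 gauche, I–CH3 gauche; 0.8 + 1.0 + 1.0 + 1.1 = 3.9 kcal/mol.
OCH3 at 240° (eclipsed): H–CH3 eclipsed, Et–CHO eclipsed, I–OCH3 eclipsed; 1.5 + 3.5 + 3.1 = 8.1 kcal/mol.
OCH3 at 300° (staggered): Et–CH3 gauche, Et–CHO gauche, I–OCH3 gauche, I–CHO gauche; 1.0 + 1.0 + 1.0 + 1.0 = 4.0 kcal/mol.
The maximum (8.3 kcal/mol) occurs with OCH3 at 120°.

120°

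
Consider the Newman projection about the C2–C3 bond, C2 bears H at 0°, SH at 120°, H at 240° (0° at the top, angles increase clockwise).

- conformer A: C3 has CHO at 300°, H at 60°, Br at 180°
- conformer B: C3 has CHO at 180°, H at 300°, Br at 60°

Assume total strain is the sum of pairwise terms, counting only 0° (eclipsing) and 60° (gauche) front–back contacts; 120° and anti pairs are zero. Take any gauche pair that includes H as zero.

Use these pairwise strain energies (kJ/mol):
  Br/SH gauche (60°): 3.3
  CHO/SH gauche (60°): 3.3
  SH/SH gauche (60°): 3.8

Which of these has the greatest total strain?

A (staggered): SH(120°)/Br(180°) gauche 3.3 → 3.3 kJ/mol.
B (staggered): SH(120°)/CHO(180°) gauche 3.3; SH(120°)/Br(60°) gauche 3.3 → 6.6 kJ/mol.
B has the highest total (6.6 kJ/mol).

B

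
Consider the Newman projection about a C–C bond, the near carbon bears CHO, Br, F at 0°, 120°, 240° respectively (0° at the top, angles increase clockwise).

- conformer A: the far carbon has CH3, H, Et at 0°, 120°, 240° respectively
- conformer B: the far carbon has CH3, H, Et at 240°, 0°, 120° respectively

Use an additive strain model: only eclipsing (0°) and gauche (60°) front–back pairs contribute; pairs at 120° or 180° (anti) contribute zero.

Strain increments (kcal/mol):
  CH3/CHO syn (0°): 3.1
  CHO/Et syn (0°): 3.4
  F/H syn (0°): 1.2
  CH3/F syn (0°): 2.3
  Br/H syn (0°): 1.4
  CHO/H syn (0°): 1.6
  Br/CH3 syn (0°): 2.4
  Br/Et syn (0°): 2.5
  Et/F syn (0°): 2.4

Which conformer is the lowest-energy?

B

A (eclipsed): CHO–CH3 eclipsed, Br–H eclipsed, F–Et eclipsed; 3.1 + 1.4 + 2.4 = 6.9 kcal/mol.
B (eclipsed): CHO–H eclipsed, Br–Et eclipsed, F–CH3 eclipsed; 1.6 + 2.5 + 2.3 = 6.4 kcal/mol.
B has the lowest total (6.4 kcal/mol).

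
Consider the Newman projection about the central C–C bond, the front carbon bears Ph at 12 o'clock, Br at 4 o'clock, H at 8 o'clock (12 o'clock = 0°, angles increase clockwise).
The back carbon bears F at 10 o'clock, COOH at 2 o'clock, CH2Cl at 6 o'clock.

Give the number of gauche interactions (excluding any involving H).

Non-H gauche pairs: Ph(0°)/F(300°); Ph(0°)/COOH(60°); Br(120°)/COOH(60°); Br(120°)/CH2Cl(180°) — 4 interactions.

4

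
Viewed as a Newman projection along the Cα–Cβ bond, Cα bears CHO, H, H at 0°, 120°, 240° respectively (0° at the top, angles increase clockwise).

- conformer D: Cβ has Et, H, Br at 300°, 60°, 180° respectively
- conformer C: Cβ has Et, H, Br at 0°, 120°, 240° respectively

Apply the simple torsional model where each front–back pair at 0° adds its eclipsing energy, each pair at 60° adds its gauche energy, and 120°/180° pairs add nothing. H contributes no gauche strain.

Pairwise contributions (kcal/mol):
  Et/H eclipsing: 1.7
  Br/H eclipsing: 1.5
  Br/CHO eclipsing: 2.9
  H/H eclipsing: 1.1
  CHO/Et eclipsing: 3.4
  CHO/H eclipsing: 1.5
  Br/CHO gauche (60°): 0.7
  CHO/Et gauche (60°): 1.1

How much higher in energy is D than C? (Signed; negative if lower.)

-4.9 kcal/mol

D (staggered): CHO–Et gauche; 1.1 = 1.1 kcal/mol.
C (eclipsed): CHO–Et eclipsed, H–H eclipsed, H–Br eclipsed; 3.4 + 1.1 + 1.5 = 6.0 kcal/mol.
E(D) − E(C) = 1.1 − 6.0 = -4.9 kcal/mol.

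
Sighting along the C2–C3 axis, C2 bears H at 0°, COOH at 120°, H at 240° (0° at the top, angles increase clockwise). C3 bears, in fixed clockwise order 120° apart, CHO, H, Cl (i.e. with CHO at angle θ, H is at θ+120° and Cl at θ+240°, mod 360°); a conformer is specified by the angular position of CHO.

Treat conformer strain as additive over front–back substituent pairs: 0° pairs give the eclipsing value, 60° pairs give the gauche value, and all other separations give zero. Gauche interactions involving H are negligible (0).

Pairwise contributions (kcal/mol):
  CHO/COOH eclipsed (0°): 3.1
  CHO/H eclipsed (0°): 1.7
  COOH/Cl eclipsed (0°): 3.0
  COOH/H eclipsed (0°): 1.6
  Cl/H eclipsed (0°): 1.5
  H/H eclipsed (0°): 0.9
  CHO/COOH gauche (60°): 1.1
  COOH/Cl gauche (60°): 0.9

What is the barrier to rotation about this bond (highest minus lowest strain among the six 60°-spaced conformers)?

CHO at 0° is eclipsed. H at 0° is eclipsed with CHO at 0° (1.7); COOH at 120° is eclipsed with H at 120° (1.6); H at 240° is eclipsed with Cl at 240° (1.5). Total 4.8 kcal/mol.
CHO at 60° is staggered. COOH at 120° is gauche with CHO at 60° (1.1). Total 1.1 kcal/mol.
CHO at 120° is eclipsed. H at 0° is eclipsed with Cl at 0° (1.5); COOH at 120° is eclipsed with CHO at 120° (3.1); H at 240° is eclipsed with H at 240° (0.9). Total 5.5 kcal/mol.
CHO at 180° is staggered. COOH at 120° is gauche with CHO at 180° (1.1); COOH at 120° is gauche with Cl at 60° (0.9). Total 2.0 kcal/mol.
CHO at 240° is eclipsed. H at 0° is eclipsed with H at 0° (0.9); COOH at 120° is eclipsed with Cl at 120° (3.0); H at 240° is eclipsed with CHO at 240° (1.7). Total 5.6 kcal/mol.
CHO at 300° is staggered. COOH at 120° is gauche with Cl at 180° (0.9). Total 0.9 kcal/mol.
Max at 240° (5.6 kcal/mol), min at 300° (0.9 kcal/mol); barrier = 4.7 kcal/mol.

4.7 kcal/mol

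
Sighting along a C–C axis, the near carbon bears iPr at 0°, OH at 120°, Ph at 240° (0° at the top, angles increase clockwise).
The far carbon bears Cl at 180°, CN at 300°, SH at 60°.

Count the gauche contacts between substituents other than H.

Non-H gauche pairs: iPr(0°)/CN(300°); iPr(0°)/SH(60°); OH(120°)/Cl(180°); OH(120°)/SH(60°); Ph(240°)/Cl(180°); Ph(240°)/CN(300°) — 6 interactions.

6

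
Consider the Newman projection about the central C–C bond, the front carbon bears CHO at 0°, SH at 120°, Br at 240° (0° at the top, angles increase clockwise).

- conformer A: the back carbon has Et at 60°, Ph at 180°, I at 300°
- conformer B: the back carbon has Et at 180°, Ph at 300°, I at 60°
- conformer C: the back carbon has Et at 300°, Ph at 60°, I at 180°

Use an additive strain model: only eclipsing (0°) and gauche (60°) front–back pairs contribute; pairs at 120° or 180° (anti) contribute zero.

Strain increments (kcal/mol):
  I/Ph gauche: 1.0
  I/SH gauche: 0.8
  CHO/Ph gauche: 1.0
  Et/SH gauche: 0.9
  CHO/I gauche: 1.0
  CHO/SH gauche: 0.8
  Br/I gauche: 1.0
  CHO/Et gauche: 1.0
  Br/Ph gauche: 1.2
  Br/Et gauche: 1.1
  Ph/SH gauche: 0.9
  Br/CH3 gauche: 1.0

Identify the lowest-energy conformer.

A (staggered): CHO–Et gauche, CHO–I gauche, SH–Et gauche, SH–Ph gauche, Br–Ph gauche, Br–I gauche; 1.0 + 1.0 + 0.9 + 0.9 + 1.2 + 1.0 = 6.0 kcal/mol.
B (staggered): CHO–Ph gauche, CHO–I gauche, SH–Et gauche, SH–I gauche, Br–Et gauche, Br–Ph gauche; 1.0 + 1.0 + 0.9 + 0.8 + 1.1 + 1.2 = 6.0 kcal/mol.
C (staggered): CHO–Et gauche, CHO–Ph gauche, SH–Ph gauche, SH–I gauche, Br–Et gauche, Br–I gauche; 1.0 + 1.0 + 0.9 + 0.8 + 1.1 + 1.0 = 5.8 kcal/mol.
C has the lowest total (5.8 kcal/mol).

C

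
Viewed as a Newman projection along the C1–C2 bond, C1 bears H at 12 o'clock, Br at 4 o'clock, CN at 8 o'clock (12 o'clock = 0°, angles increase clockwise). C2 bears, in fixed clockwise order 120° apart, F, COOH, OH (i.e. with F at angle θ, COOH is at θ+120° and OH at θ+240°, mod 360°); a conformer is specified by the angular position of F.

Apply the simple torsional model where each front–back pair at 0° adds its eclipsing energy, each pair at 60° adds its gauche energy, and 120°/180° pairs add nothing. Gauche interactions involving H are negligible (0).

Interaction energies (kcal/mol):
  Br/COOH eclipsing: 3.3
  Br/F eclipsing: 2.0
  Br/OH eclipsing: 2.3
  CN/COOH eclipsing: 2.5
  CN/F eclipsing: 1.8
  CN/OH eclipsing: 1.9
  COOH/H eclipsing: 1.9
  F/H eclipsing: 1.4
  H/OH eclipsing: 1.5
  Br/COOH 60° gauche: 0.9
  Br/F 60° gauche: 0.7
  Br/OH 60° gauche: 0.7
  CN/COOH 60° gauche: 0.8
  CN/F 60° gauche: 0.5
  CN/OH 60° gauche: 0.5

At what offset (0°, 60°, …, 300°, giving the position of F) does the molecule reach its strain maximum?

F at 0° (eclipsed): H(0°)/F(0°) eclipsed 1.4; Br(120°)/COOH(120°) eclipsed 3.3; CN(240°)/OH(240°) eclipsed 1.9 → 6.6 kcal/mol.
F at 60° (staggered): Br(120°)/F(60°) gauche 0.7; Br(120°)/COOH(180°) gauche 0.9; CN(240°)/COOH(180°) gauche 0.8; CN(240°)/OH(300°) gauche 0.5 → 2.9 kcal/mol.
F at 120° (eclipsed): H(0°)/OH(0°) eclipsed 1.5; Br(120°)/F(120°) eclipsed 2.0; CN(240°)/COOH(240°) eclipsed 2.5 → 6.0 kcal/mol.
F at 180° (staggered): Br(120°)/F(180°) gauche 0.7; Br(120°)/OH(60°) gauche 0.7; CN(240°)/F(180°) gauche 0.5; CN(240°)/COOH(300°) gauche 0.8 → 2.7 kcal/mol.
F at 240° (eclipsed): H(0°)/COOH(0°) eclipsed 1.9; Br(120°)/OH(120°) eclipsed 2.3; CN(240°)/F(240°) eclipsed 1.8 → 6.0 kcal/mol.
F at 300° (staggered): Br(120°)/COOH(60°) gauche 0.9; Br(120°)/OH(180°) gauche 0.7; CN(240°)/F(300°) gauche 0.5; CN(240°)/OH(180°) gauche 0.5 → 2.6 kcal/mol.
The maximum (6.6 kcal/mol) occurs with F at 0°.

0°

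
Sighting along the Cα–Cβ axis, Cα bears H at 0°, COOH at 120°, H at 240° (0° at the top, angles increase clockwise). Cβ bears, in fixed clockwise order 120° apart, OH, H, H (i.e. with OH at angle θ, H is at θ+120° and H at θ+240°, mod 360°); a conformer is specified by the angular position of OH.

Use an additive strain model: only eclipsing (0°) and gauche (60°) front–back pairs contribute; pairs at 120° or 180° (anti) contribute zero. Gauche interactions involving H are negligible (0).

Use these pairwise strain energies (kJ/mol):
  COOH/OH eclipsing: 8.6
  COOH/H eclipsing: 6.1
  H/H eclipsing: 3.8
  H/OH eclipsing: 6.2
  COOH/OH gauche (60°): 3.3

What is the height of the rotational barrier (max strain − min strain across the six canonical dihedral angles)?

OH at 0° (eclipsed): H(0°)/OH(0°) eclipsed 6.2; COOH(120°)/H(120°) eclipsed 6.1; H(240°)/H(240°) eclipsed 3.8 → 16.1 kJ/mol.
OH at 60° (staggered): COOH(120°)/OH(60°) gauche 3.3 → 3.3 kJ/mol.
OH at 120° (eclipsed): H(0°)/H(0°) eclipsed 3.8; COOH(120°)/OH(120°) eclipsed 8.6; H(240°)/H(240°) eclipsed 3.8 → 16.2 kJ/mol.
OH at 180° (staggered): COOH(120°)/OH(180°) gauche 3.3 → 3.3 kJ/mol.
OH at 240° (eclipsed): H(0°)/H(0°) eclipsed 3.8; COOH(120°)/H(120°) eclipsed 6.1; H(240°)/OH(240°) eclipsed 6.2 → 16.1 kJ/mol.
OH at 300° (staggered): no non-H gauche contacts → 0.0 kJ/mol.
Max at 120° (16.2 kJ/mol), min at 300° (0.0 kJ/mol); barrier = 16.2 kJ/mol.

16.2 kJ/mol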